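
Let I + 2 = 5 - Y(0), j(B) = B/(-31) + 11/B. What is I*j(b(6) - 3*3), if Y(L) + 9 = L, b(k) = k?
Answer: -1328/31 ≈ -42.839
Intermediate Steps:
Y(L) = -9 + L
j(B) = 11/B - B/31 (j(B) = B*(-1/31) + 11/B = -B/31 + 11/B = 11/B - B/31)
I = 12 (I = -2 + (5 - (-9 + 0)) = -2 + (5 - 1*(-9)) = -2 + (5 + 9) = -2 + 14 = 12)
I*j(b(6) - 3*3) = 12*(11/(6 - 3*3) - (6 - 3*3)/31) = 12*(11/(6 - 9) - (6 - 9)/31) = 12*(11/(-3) - 1/31*(-3)) = 12*(11*(-⅓) + 3/31) = 12*(-11/3 + 3/31) = 12*(-332/93) = -1328/31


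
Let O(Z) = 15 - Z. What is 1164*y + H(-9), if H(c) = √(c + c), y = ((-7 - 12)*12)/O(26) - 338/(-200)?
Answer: 7175769/275 + 3*I*√2 ≈ 26094.0 + 4.2426*I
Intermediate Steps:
y = 24659/1100 (y = ((-7 - 12)*12)/(15 - 1*26) - 338/(-200) = (-19*12)/(15 - 26) - 338*(-1/200) = -228/(-11) + 169/100 = -228*(-1/11) + 169/100 = 228/11 + 169/100 = 24659/1100 ≈ 22.417)
H(c) = √2*√c (H(c) = √(2*c) = √2*√c)
1164*y + H(-9) = 1164*(24659/1100) + √2*√(-9) = 7175769/275 + √2*(3*I) = 7175769/275 + 3*I*√2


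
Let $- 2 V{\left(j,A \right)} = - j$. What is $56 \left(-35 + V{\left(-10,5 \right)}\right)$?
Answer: $-2240$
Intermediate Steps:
$V{\left(j,A \right)} = \frac{j}{2}$ ($V{\left(j,A \right)} = - \frac{\left(-1\right) j}{2} = \frac{j}{2}$)
$56 \left(-35 + V{\left(-10,5 \right)}\right) = 56 \left(-35 + \frac{1}{2} \left(-10\right)\right) = 56 \left(-35 - 5\right) = 56 \left(-40\right) = -2240$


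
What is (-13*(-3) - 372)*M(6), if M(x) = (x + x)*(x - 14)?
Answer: 31968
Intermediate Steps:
M(x) = 2*x*(-14 + x) (M(x) = (2*x)*(-14 + x) = 2*x*(-14 + x))
(-13*(-3) - 372)*M(6) = (-13*(-3) - 372)*(2*6*(-14 + 6)) = (39 - 372)*(2*6*(-8)) = -333*(-96) = 31968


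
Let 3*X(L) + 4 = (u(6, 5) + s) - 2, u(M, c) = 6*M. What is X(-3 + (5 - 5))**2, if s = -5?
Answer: 625/9 ≈ 69.444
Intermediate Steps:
X(L) = 25/3 (X(L) = -4/3 + ((6*6 - 5) - 2)/3 = -4/3 + ((36 - 5) - 2)/3 = -4/3 + (31 - 2)/3 = -4/3 + (1/3)*29 = -4/3 + 29/3 = 25/3)
X(-3 + (5 - 5))**2 = (25/3)**2 = 625/9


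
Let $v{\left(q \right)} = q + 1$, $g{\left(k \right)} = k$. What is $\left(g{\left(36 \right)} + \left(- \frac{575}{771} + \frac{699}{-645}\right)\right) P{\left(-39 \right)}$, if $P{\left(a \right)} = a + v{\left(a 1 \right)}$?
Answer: $- \frac{436148944}{165765} \approx -2631.1$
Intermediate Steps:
$v{\left(q \right)} = 1 + q$
$P{\left(a \right)} = 1 + 2 a$ ($P{\left(a \right)} = a + \left(1 + a 1\right) = a + \left(1 + a\right) = 1 + 2 a$)
$\left(g{\left(36 \right)} + \left(- \frac{575}{771} + \frac{699}{-645}\right)\right) P{\left(-39 \right)} = \left(36 + \left(- \frac{575}{771} + \frac{699}{-645}\right)\right) \left(1 + 2 \left(-39\right)\right) = \left(36 + \left(\left(-575\right) \frac{1}{771} + 699 \left(- \frac{1}{645}\right)\right)\right) \left(1 - 78\right) = \left(36 - \frac{303268}{165765}\right) \left(-77\right) = \frac{5664272}{165765} \left(-77\right) = - \frac{436148944}{165765}$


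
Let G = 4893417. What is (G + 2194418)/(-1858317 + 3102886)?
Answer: 7087835/1244569 ≈ 5.6950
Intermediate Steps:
(G + 2194418)/(-1858317 + 3102886) = (4893417 + 2194418)/(-1858317 + 3102886) = 7087835/1244569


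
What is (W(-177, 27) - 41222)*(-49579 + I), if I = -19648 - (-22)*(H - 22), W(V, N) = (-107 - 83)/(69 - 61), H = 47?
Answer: 11330537491/4 ≈ 2.8326e+9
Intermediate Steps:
W(V, N) = -95/4 (W(V, N) = -190/8 = -190*⅛ = -95/4)
I = -19098 (I = -19648 - (-22)*(47 - 22) = -19648 - (-22)*25 = -19648 - 1*(-550) = -19648 + 550 = -19098)
(W(-177, 27) - 41222)*(-49579 + I) = (-95/4 - 41222)*(-49579 - 19098) = -164983/4*(-68677) = 11330537491/4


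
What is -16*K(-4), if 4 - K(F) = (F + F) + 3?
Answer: -144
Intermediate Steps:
K(F) = 1 - 2*F (K(F) = 4 - ((F + F) + 3) = 4 - (2*F + 3) = 4 - (3 + 2*F) = 4 + (-3 - 2*F) = 1 - 2*F)
-16*K(-4) = -16*(1 - 2*(-4)) = -16*(1 + 8) = -16*9 = -144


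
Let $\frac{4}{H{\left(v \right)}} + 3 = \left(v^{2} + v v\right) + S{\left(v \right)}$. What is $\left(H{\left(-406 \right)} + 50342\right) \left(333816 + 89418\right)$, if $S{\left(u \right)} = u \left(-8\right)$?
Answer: $\frac{7093278093996612}{332917} \approx 2.1306 \cdot 10^{10}$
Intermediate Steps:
$S{\left(u \right)} = - 8 u$
$H{\left(v \right)} = \frac{4}{-3 - 8 v + 2 v^{2}}$ ($H{\left(v \right)} = \frac{4}{-3 - \left(- v^{2} + 8 v - v v\right)} = \frac{4}{-3 - \left(- 2 v^{2} + 8 v\right)} = \frac{4}{-3 + \left(2 v^{2} - 8 v\right)} = \frac{4}{-3 + \left(- 8 v + 2 v^{2}\right)} = \frac{4}{-3 - 8 v + 2 v^{2}}$)
$\left(H{\left(-406 \right)} + 50342\right) \left(333816 + 89418\right) = \left(\frac{4}{-3 - -3248 + 2 \left(-406\right)^{2}} + 50342\right) \left(333816 + 89418\right) = \left(\frac{4}{-3 + 3248 + 2 \cdot 164836} + 50342\right) 423234 = \left(\frac{4}{-3 + 3248 + 329672} + 50342\right) 423234 = \left(\frac{4}{332917} + 50342\right) 423234 = \frac{16759707618}{332917} \cdot 423234 = \frac{7093278093996612}{332917}$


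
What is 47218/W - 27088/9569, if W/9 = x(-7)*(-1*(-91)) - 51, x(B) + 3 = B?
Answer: -686113154/82762281 ≈ -8.2902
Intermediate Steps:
x(B) = -3 + B
W = -8649 (W = 9*((-3 - 7)*(-1*(-91)) - 51) = 9*(-10*91 - 51) = 9*(-910 - 51) = 9*(-961) = -8649)
47218/W - 27088/9569 = 47218/(-8649) - 27088/9569 = 47218*(-1/8649) - 27088*1/9569 = -47218/8649 - 27088/9569 = -686113154/82762281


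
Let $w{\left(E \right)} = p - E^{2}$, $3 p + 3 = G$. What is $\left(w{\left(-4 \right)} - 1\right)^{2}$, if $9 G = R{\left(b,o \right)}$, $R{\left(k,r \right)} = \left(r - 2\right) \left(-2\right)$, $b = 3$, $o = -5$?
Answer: $\frac{222784}{729} \approx 305.6$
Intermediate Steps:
$R{\left(k,r \right)} = 4 - 2 r$ ($R{\left(k,r \right)} = \left(-2 + r\right) \left(-2\right) = 4 - 2 r$)
$G = \frac{14}{9}$ ($G = \frac{4 - -10}{9} = \frac{4 + 10}{9} = \frac{1}{9} \cdot 14 = \frac{14}{9} \approx 1.5556$)
$p = - \frac{13}{27}$ ($p = -1 + \frac{1}{3} \cdot \frac{14}{9} = -1 + \frac{14}{27} = - \frac{13}{27} \approx -0.48148$)
$w{\left(E \right)} = - \frac{13}{27} - E^{2}$
$\left(w{\left(-4 \right)} - 1\right)^{2} = \left(\left(- \frac{13}{27} - \left(-4\right)^{2}\right) - 1\right)^{2} = \left(\left(- \frac{13}{27} - 16\right) - 1\right)^{2} = \left(- \frac{445}{27} - 1\right)^{2} = \left(- \frac{472}{27}\right)^{2} = \frac{222784}{729}$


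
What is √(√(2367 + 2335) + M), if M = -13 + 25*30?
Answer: √(737 + √4702) ≈ 28.383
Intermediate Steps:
M = 737 (M = -13 + 750 = 737)
√(√(2367 + 2335) + M) = √(√(2367 + 2335) + 737) = √(√4702 + 737) = √(737 + √4702)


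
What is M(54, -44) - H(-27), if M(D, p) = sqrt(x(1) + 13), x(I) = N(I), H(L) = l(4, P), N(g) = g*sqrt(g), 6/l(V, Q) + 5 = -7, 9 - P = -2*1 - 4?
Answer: 1/2 + sqrt(14) ≈ 4.2417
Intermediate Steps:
P = 15 (P = 9 - (-2*1 - 4) = 9 - (-2 - 4) = 9 - 1*(-6) = 9 + 6 = 15)
l(V, Q) = -1/2 (l(V, Q) = 6/(-5 - 7) = 6/(-12) = 6*(-1/12) = -1/2)
N(g) = g**(3/2)
H(L) = -1/2
x(I) = I**(3/2)
M(D, p) = sqrt(14) (M(D, p) = sqrt(1**(3/2) + 13) = sqrt(1 + 13) = sqrt(14))
M(54, -44) - H(-27) = sqrt(14) - 1*(-1/2) = sqrt(14) + 1/2 = 1/2 + sqrt(14)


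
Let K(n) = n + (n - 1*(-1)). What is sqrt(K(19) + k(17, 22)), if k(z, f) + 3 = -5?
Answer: sqrt(31) ≈ 5.5678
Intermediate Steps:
k(z, f) = -8 (k(z, f) = -3 - 5 = -8)
K(n) = 1 + 2*n (K(n) = n + (n + 1) = n + (1 + n) = 1 + 2*n)
sqrt(K(19) + k(17, 22)) = sqrt((1 + 2*19) - 8) = sqrt((1 + 38) - 8) = sqrt(39 - 8) = sqrt(31)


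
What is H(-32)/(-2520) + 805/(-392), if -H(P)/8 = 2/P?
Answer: -10351/5040 ≈ -2.0538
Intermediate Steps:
H(P) = -16/P
H(-32)/(-2520) + 805/(-392) = -16/(-32)/(-2520) + 805/(-392) = -16*(-1/32)*(-1/2520) + 805*(-1/392) = (½)*(-1/2520) - 115/56 = -1/5040 - 115/56 = -10351/5040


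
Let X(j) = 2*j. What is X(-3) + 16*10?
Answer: 154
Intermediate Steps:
X(-3) + 16*10 = 2*(-3) + 16*10 = -6 + 160 = 154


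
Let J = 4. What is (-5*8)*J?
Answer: -160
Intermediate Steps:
(-5*8)*J = -5*8*4 = -40*4 = -160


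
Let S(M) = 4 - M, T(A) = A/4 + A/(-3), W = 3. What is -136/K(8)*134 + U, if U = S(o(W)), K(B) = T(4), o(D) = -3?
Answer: 54679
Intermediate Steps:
T(A) = -A/12 (T(A) = A*(¼) + A*(-⅓) = A/4 - A/3 = -A/12)
K(B) = -⅓ (K(B) = -1/12*4 = -⅓)
U = 7 (U = 4 - 1*(-3) = 4 + 3 = 7)
-136/K(8)*134 + U = -136/(-⅓)*134 + 7 = -136*(-3)*134 + 7 = 408*134 + 7 = 54672 + 7 = 54679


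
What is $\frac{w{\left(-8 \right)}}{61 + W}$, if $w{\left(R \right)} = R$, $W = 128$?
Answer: $- \frac{8}{189} \approx -0.042328$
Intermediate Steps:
$\frac{w{\left(-8 \right)}}{61 + W} = \frac{1}{61 + 128} \left(-8\right) = \frac{1}{189} \left(-8\right) = - \frac{8}{189}$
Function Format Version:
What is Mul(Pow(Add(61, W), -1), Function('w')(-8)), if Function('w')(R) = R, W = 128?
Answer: Rational(-8, 189) ≈ -0.042328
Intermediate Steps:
Mul(Pow(Add(61, W), -1), Function('w')(-8)) = Mul(Pow(Add(61, 128), -1), -8) = Mul(Pow(189, -1), -8) = Mul(Rational(1, 189), -8) = Rational(-8, 189)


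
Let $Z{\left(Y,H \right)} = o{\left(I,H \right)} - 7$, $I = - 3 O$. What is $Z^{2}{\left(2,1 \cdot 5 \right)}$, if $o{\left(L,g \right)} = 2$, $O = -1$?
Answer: $25$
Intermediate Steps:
$I = 3$ ($I = \left(-3\right) \left(-1\right) = 3$)
$Z{\left(Y,H \right)} = -5$ ($Z{\left(Y,H \right)} = 2 - 7 = -5$)
$Z^{2}{\left(2,1 \cdot 5 \right)} = \left(-5\right)^{2} = 25$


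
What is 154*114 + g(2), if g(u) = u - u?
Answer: 17556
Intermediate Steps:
g(u) = 0
154*114 + g(2) = 154*114 + 0 = 17556 + 0 = 17556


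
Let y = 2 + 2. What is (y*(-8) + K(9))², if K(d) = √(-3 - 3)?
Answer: (32 - I*√6)² ≈ 1018.0 - 156.77*I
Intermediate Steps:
y = 4
K(d) = I*√6 (K(d) = √(-6) = I*√6)
(y*(-8) + K(9))² = (4*(-8) + I*√6)² = (-32 + I*√6)²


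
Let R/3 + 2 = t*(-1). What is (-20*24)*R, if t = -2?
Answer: 0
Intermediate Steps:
R = 0 (R = -6 + 3*(-2*(-1)) = -6 + 3*2 = -6 + 6 = 0)
(-20*24)*R = -20*24*0 = -480*0 = 0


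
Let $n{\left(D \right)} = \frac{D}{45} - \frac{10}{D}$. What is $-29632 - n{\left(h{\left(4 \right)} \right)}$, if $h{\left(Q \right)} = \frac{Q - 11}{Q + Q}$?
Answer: $- \frac{74701391}{2520} \approx -29643.0$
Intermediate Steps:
$h{\left(Q \right)} = \frac{-11 + Q}{2 Q}$
$n{\left(D \right)} = - \frac{10}{D} + \frac{D}{45}$ ($n{\left(D \right)} = D \frac{1}{45} - \frac{10}{D} = \frac{D}{45} - \frac{10}{D} = - \frac{10}{D} + \frac{D}{45}$)
$-29632 - n{\left(h{\left(4 \right)} \right)} = -29632 - \left(- \frac{10}{\frac{1}{2} \cdot \frac{1}{4} \left(-11 + 4\right)} + \frac{\frac{1}{2} \cdot \frac{1}{4} \left(-11 + 4\right)}{45}\right) = -29632 - \left(- \frac{10}{\frac{1}{2} \cdot \frac{1}{4} \left(-7\right)} + \frac{\frac{1}{2} \cdot \frac{1}{4} \left(-7\right)}{45}\right) = -29632 - \left(- \frac{10}{- \frac{7}{8}} + \frac{1}{45} \left(- \frac{7}{8}\right)\right) = -29632 - \left(\left(-10\right) \left(- \frac{8}{7}\right) - \frac{7}{360}\right) = -29632 - \left(\frac{80}{7} - \frac{7}{360}\right) = -29632 - \frac{28751}{2520} = - \frac{74701391}{2520}$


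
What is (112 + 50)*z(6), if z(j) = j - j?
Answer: 0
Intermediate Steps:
z(j) = 0
(112 + 50)*z(6) = (112 + 50)*0 = 162*0 = 0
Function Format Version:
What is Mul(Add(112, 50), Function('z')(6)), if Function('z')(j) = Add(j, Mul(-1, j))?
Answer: 0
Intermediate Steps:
Function('z')(j) = 0
Mul(Add(112, 50), Function('z')(6)) = Mul(Add(112, 50), 0) = Mul(162, 0) = 0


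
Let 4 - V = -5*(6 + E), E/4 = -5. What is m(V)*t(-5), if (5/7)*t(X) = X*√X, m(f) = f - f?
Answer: 0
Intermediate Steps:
E = -20 (E = 4*(-5) = -20)
V = -66 (V = 4 - (-5)*(6 - 20) = 4 - (-5)*(-14) = 4 - 1*70 = 4 - 70 = -66)
m(f) = 0
t(X) = 7*X^(3/2)/5 (t(X) = 7*(X*√X)/5 = 7*X^(3/2)/5)
m(V)*t(-5) = 0*(7*(-5)^(3/2)/5) = 0*(7*(-5*I*√5)/5) = 0*(-7*I*√5) = 0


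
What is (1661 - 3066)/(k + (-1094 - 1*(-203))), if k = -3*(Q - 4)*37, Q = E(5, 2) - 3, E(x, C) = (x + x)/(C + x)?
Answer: 9835/1908 ≈ 5.1546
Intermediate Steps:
E(x, C) = 2*x/(C + x) (E(x, C) = (2*x)/(C + x) = 2*x/(C + x))
Q = -11/7 (Q = 2*5/(2 + 5) - 3 = 2*5/7 - 3 = 2*5*(1/7) - 3 = 10/7 - 3 = -11/7 ≈ -1.5714)
k = 4329/7 (k = -3*(-11/7 - 4)*37 = -3*(-39/7)*37 = (117/7)*37 = 4329/7 ≈ 618.43)
(1661 - 3066)/(k + (-1094 - 1*(-203))) = (1661 - 3066)/(4329/7 + (-1094 - 1*(-203))) = -1405/(4329/7 + (-1094 + 203)) = -1405/(4329/7 - 891) = -1405/(-1908/7) = -1405*(-7/1908) = 9835/1908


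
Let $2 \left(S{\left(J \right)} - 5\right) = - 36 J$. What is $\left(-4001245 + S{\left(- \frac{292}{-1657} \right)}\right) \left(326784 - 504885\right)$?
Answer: $\frac{1180820304661536}{1657} \approx 7.1262 \cdot 10^{11}$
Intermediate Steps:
$S{\left(J \right)} = 5 - 18 J$ ($S{\left(J \right)} = 5 + \frac{\left(-36\right) J}{2} = 5 - 18 J$)
$\left(-4001245 + S{\left(- \frac{292}{-1657} \right)}\right) \left(326784 - 504885\right) = \left(-4001245 + \left(5 - 18 \left(- \frac{292}{-1657}\right)\right)\right) \left(326784 - 504885\right) = \left(-4001245 + \left(5 - 18 \left(\left(-292\right) \left(- \frac{1}{1657}\right)\right)\right)\right) \left(-178101\right) = \left(-4001245 + \left(5 - \frac{5256}{1657}\right)\right) \left(-178101\right) = \left(-4001245 + \frac{3029}{1657}\right) \left(-178101\right) = \left(- \frac{6630059936}{1657}\right) \left(-178101\right) = \frac{1180820304661536}{1657}$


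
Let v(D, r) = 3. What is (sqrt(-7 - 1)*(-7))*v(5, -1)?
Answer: -42*I*sqrt(2) ≈ -59.397*I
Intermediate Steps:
(sqrt(-7 - 1)*(-7))*v(5, -1) = (sqrt(-7 - 1)*(-7))*3 = (sqrt(-8)*(-7))*3 = ((2*I*sqrt(2))*(-7))*3 = -14*I*sqrt(2)*3 = -42*I*sqrt(2)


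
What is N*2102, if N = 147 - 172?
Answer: -52550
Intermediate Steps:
N = -25
N*2102 = -25*2102 = -52550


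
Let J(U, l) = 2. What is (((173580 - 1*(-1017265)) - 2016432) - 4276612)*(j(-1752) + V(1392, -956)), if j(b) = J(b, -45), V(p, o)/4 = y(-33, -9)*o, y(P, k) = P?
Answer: -643866900606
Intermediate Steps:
V(p, o) = -132*o (V(p, o) = 4*(-33*o) = -132*o)
j(b) = 2
(((173580 - 1*(-1017265)) - 2016432) - 4276612)*(j(-1752) + V(1392, -956)) = (((173580 - 1*(-1017265)) - 2016432) - 4276612)*(2 - 132*(-956)) = (((173580 + 1017265) - 2016432) - 4276612)*(2 + 126192) = ((1190845 - 2016432) - 4276612)*126194 = (-825587 - 4276612)*126194 = -5102199*126194 = -643866900606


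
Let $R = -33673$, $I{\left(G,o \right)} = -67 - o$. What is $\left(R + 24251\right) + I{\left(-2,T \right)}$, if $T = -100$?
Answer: $-9389$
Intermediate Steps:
$\left(R + 24251\right) + I{\left(-2,T \right)} = \left(-33673 + 24251\right) - -33 = -9422 + \left(-67 + 100\right) = -9422 + 33 = -9389$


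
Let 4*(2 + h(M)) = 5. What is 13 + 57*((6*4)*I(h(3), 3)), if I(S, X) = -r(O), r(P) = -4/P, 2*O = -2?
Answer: -5459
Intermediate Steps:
O = -1 (O = (1/2)*(-2) = -1)
h(M) = -3/4 (h(M) = -2 + (1/4)*5 = -2 + 5/4 = -3/4)
I(S, X) = -4 (I(S, X) = -(-4)/(-1) = -(-4)*(-1) = -1*4 = -4)
13 + 57*((6*4)*I(h(3), 3)) = 13 + 57*((6*4)*(-4)) = 13 + 57*(24*(-4)) = 13 + 57*(-96) = 13 - 5472 = -5459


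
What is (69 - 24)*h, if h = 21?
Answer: 945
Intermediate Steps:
(69 - 24)*h = (69 - 24)*21 = 45*21 = 945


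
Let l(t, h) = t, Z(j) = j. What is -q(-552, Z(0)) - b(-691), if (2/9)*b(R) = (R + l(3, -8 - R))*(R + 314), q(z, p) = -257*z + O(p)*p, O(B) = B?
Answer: -1309056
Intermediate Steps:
q(z, p) = p**2 - 257*z (q(z, p) = -257*z + p*p = -257*z + p**2 = p**2 - 257*z)
b(R) = 9*(3 + R)*(314 + R)/2 (b(R) = 9*((R + 3)*(R + 314))/2 = 9*((3 + R)*(314 + R))/2 = 9*(3 + R)*(314 + R)/2)
-q(-552, Z(0)) - b(-691) = -(0**2 - 257*(-552)) - (4239 + (9/2)*(-691)**2 + (2853/2)*(-691)) = -(0 + 141864) - (4239 + (9/2)*477481 - 1971423/2) = -1*141864 - (4239 + 4297329/2 - 1971423/2) = -141864 - 1*1167192 = -141864 - 1167192 = -1309056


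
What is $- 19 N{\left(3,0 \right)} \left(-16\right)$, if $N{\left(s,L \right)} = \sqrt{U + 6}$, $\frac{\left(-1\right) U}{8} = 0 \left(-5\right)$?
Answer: $304 \sqrt{6} \approx 744.64$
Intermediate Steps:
$U = 0$ ($U = - 8 \cdot 0 \left(-5\right) = \left(-8\right) 0 = 0$)
$N{\left(s,L \right)} = \sqrt{6}$ ($N{\left(s,L \right)} = \sqrt{0 + 6} = \sqrt{6}$)
$- 19 N{\left(3,0 \right)} \left(-16\right) = - 19 \sqrt{6} \left(-16\right) = 304 \sqrt{6}$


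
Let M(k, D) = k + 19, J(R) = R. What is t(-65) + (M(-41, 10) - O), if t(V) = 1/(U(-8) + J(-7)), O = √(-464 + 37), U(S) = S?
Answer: -331/15 - I*√427 ≈ -22.067 - 20.664*I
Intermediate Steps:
O = I*√427 (O = √(-427) = I*√427 ≈ 20.664*I)
M(k, D) = 19 + k
t(V) = -1/15 (t(V) = 1/(-8 - 7) = 1/(-15) = -1/15)
t(-65) + (M(-41, 10) - O) = -1/15 + ((19 - 41) - I*√427) = -1/15 + (-22 - I*√427) = -331/15 - I*√427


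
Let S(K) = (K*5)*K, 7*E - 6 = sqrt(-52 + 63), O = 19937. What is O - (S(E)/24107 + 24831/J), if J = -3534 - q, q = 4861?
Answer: 197735287468053/9916534985 - 60*sqrt(11)/1181243 ≈ 19940.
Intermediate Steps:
E = 6/7 + sqrt(11)/7 (E = 6/7 + sqrt(-52 + 63)/7 = 6/7 + sqrt(11)/7 ≈ 1.3309)
S(K) = 5*K**2 (S(K) = (5*K)*K = 5*K**2)
J = -8395 (J = -3534 - 1*4861 = -3534 - 4861 = -8395)
O - (S(E)/24107 + 24831/J) = 19937 - ((5*(6/7 + sqrt(11)/7)**2)/24107 + 24831/(-8395)) = 19937 - ((5*(6/7 + sqrt(11)/7)**2)*(1/24107) + 24831*(-1/8395)) = 19937 - (5*(6/7 + sqrt(11)/7)**2/24107 - 24831/8395) = 19937 - (-24831/8395 + 5*(6/7 + sqrt(11)/7)**2/24107) = 19937 + (24831/8395 - 5*(6/7 + sqrt(11)/7)**2/24107) = 167395946/8395 - 5*(6/7 + sqrt(11)/7)**2/24107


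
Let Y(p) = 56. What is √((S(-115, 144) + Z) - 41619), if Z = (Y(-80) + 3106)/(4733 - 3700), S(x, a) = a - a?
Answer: 3*I*√4934212305/1033 ≈ 204.0*I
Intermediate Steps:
S(x, a) = 0
Z = 3162/1033 (Z = (56 + 3106)/(4733 - 3700) = 3162/1033 ≈ 3.0610)
√((S(-115, 144) + Z) - 41619) = √((0 + 3162/1033) - 41619) = √(3162/1033 - 41619) = √(-42989265/1033) = 3*I*√4934212305/1033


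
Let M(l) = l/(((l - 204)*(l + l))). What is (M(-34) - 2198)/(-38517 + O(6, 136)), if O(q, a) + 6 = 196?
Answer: 1046249/18243652 ≈ 0.057349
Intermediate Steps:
O(q, a) = 190 (O(q, a) = -6 + 196 = 190)
M(l) = 1/(2*(-204 + l)) (M(l) = l/(((-204 + l)*(2*l))) = l/((2*l*(-204 + l))) = l*(1/(2*l*(-204 + l))) = 1/(2*(-204 + l)))
(M(-34) - 2198)/(-38517 + O(6, 136)) = (1/(2*(-204 - 34)) - 2198)/(-38517 + 190) = ((½)/(-238) - 2198)/(-38327) = ((½)*(-1/238) - 2198)*(-1/38327) = (-1/476 - 2198)*(-1/38327) = -1046249/476*(-1/38327) = 1046249/18243652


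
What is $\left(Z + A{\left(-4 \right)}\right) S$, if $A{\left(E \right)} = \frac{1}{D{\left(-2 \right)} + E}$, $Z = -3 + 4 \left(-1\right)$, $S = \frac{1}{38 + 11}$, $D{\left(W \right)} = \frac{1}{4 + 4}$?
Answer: $- \frac{225}{1519} \approx -0.14812$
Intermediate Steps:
$D{\left(W \right)} = \frac{1}{8}$
$S = \frac{1}{49} \approx 0.020408$
$Z = -7$ ($Z = -3 - 4 = -7$)
$A{\left(E \right)} = \frac{1}{\frac{1}{8} + E}$
$\left(Z + A{\left(-4 \right)}\right) S = \left(-7 + \frac{8}{1 + 8 \left(-4\right)}\right) \frac{1}{49} = \left(-7 + \frac{8}{1 - 32}\right) \frac{1}{49} = \left(-7 + \frac{8}{-31}\right) \frac{1}{49} = \left(-7 + 8 \left(- \frac{1}{31}\right)\right) \frac{1}{49} = \left(-7 - \frac{8}{31}\right) \frac{1}{49} = \left(- \frac{225}{31}\right) \frac{1}{49} = - \frac{225}{1519}$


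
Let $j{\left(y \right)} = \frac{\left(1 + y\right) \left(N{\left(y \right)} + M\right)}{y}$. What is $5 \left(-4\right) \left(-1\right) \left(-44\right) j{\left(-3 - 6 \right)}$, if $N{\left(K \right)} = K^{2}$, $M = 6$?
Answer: $- \frac{204160}{3} \approx -68053.0$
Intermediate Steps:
$j{\left(y \right)} = \frac{\left(1 + y\right) \left(6 + y^{2}\right)}{y}$ ($j{\left(y \right)} = \frac{\left(1 + y\right) \left(y^{2} + 6\right)}{y} = \frac{\left(1 + y\right) \left(6 + y^{2}\right)}{y}$)
$5 \left(-4\right) \left(-1\right) \left(-44\right) j{\left(-3 - 6 \right)} = 5 \left(-4\right) \left(-1\right) \left(-44\right) \left(6 - 9 + \left(-3 - 6\right)^{2} + \frac{6}{-3 - 6}\right) = \left(-20\right) \left(-1\right) \left(-44\right) \left(6 - 9 + \left(-3 - 6\right)^{2} + \frac{6}{-3 - 6}\right) = 20 \left(-44\right) \left(6 - 9 + \left(-9\right)^{2} + \frac{6}{-9}\right) = - 880 \left(6 - 9 + 81 + 6 \left(- \frac{1}{9}\right)\right) = - 880 \left(6 - 9 + 81 - \frac{2}{3}\right) = \left(-880\right) \frac{232}{3} = - \frac{204160}{3}$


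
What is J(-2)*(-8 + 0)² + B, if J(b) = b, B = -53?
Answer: -181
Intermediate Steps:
J(-2)*(-8 + 0)² + B = -2*(-8 + 0)² - 53 = -2*(-8)² - 53 = -2*64 - 53 = -128 - 53 = -181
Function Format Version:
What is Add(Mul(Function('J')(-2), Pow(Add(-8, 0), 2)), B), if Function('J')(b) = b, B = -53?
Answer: -181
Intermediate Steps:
Add(Mul(Function('J')(-2), Pow(Add(-8, 0), 2)), B) = Add(Mul(-2, Pow(Add(-8, 0), 2)), -53) = Add(Mul(-2, Pow(-8, 2)), -53) = Add(Mul(-2, 64), -53) = Add(-128, -53) = -181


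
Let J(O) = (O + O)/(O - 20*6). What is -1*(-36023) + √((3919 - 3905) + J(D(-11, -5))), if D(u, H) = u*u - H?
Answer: 36023 + 2*√14 ≈ 36031.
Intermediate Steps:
D(u, H) = u² - H
J(O) = 2*O/(-120 + O) (J(O) = (2*O)/(O - 120) = (2*O)/(-120 + O) = 2*O/(-120 + O))
-1*(-36023) + √((3919 - 3905) + J(D(-11, -5))) = -1*(-36023) + √((3919 - 3905) + 2*((-11)² - 1*(-5))/(-120 + ((-11)² - 1*(-5)))) = 36023 + √(14 + 2*(121 + 5)/(-120 + (121 + 5))) = 36023 + √(14 + 2*126/(-120 + 126)) = 36023 + √(14 + 2*126/6) = 36023 + √(14 + 2*126*(⅙)) = 36023 + √(14 + 42) = 36023 + √56 = 36023 + 2*√14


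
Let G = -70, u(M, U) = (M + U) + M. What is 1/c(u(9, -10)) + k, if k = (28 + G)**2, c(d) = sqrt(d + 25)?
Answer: 1764 + sqrt(33)/33 ≈ 1764.2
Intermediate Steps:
u(M, U) = U + 2*M
c(d) = sqrt(25 + d)
k = 1764 (k = (28 - 70)**2 = (-42)**2 = 1764)
1/c(u(9, -10)) + k = 1/(sqrt(25 + (-10 + 2*9))) + 1764 = 1/(sqrt(25 + (-10 + 18))) + 1764 = 1/(sqrt(25 + 8)) + 1764 = 1/(sqrt(33)) + 1764 = sqrt(33)/33 + 1764 = 1764 + sqrt(33)/33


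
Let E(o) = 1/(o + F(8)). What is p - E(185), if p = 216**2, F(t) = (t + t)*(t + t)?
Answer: 20575295/441 ≈ 46656.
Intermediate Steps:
F(t) = 4*t**2 (F(t) = (2*t)*(2*t) = 4*t**2)
E(o) = 1/(256 + o) (E(o) = 1/(o + 4*8**2) = 1/(o + 4*64) = 1/(o + 256) = 1/(256 + o))
p = 46656
p - E(185) = 46656 - 1/(256 + 185) = 46656 - 1/441 = 20575295/441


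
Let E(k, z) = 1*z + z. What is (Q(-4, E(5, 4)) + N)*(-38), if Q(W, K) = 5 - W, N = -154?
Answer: 5510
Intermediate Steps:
E(k, z) = 2*z (E(k, z) = z + z = 2*z)
(Q(-4, E(5, 4)) + N)*(-38) = ((5 - 1*(-4)) - 154)*(-38) = ((5 + 4) - 154)*(-38) = (9 - 154)*(-38) = -145*(-38) = 5510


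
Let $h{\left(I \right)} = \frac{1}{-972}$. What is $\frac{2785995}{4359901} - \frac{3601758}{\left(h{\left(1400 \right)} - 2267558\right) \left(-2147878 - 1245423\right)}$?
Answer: $\frac{20836610287298489828439}{32607963968369006812777} \approx 0.639$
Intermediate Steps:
$h{\left(I \right)} = - \frac{1}{972}$
$\frac{2785995}{4359901} - \frac{3601758}{\left(h{\left(1400 \right)} - 2267558\right) \left(-2147878 - 1245423\right)} = \frac{2785995}{4359901} - \frac{3601758}{\left(- \frac{1}{972} - 2267558\right) \left(-2147878 - 1245423\right)} = 2785995 \cdot \frac{1}{4359901} - \frac{3601758}{\left(- \frac{2204066377}{972}\right) \left(-3393301\right)} = \frac{2785995}{4359901} - \frac{3601758}{\frac{7479060641140477}{972}} = \frac{2785995}{4359901} - \frac{3500908776}{7479060641140477} = \frac{20836610287298489828439}{32607963968369006812777}$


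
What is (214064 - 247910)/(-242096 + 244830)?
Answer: -16923/1367 ≈ -12.380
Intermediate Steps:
(214064 - 247910)/(-242096 + 244830) = -33846/2734 = -33846*1/2734 = -16923/1367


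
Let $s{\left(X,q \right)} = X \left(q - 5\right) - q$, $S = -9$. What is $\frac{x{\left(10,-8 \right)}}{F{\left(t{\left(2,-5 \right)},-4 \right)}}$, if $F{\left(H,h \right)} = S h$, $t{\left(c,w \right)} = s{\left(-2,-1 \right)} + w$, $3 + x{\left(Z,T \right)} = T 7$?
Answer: $- \frac{59}{36} \approx -1.6389$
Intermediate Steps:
$x{\left(Z,T \right)} = -3 + 7 T$ ($x{\left(Z,T \right)} = -3 + T 7 = -3 + 7 T$)
$s{\left(X,q \right)} = - q + X \left(-5 + q\right)$ ($s{\left(X,q \right)} = X \left(-5 + q\right) - q = - q + X \left(-5 + q\right)$)
$t{\left(c,w \right)} = 13 + w$ ($t{\left(c,w \right)} = \left(\left(-1\right) \left(-1\right) - -10 - -2\right) + w = \left(1 + 10 + 2\right) + w = 13 + w$)
$F{\left(H,h \right)} = - 9 h$
$\frac{x{\left(10,-8 \right)}}{F{\left(t{\left(2,-5 \right)},-4 \right)}} = \frac{-3 + 7 \left(-8\right)}{\left(-9\right) \left(-4\right)} = \frac{-3 - 56}{36} = \left(-59\right) \frac{1}{36} = - \frac{59}{36}$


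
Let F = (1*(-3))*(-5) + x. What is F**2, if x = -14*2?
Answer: 169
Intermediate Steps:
x = -28
F = -13 (F = (1*(-3))*(-5) - 28 = -3*(-5) - 28 = 15 - 28 = -13)
F**2 = (-13)**2 = 169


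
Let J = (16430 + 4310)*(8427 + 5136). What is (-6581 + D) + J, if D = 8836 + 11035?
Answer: 281309910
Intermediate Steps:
D = 19871
J = 281296620 (J = 20740*13563 = 281296620)
(-6581 + D) + J = (-6581 + 19871) + 281296620 = 13290 + 281296620 = 281309910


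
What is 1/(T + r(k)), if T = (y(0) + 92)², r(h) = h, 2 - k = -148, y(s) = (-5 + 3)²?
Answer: 1/9366 ≈ 0.00010677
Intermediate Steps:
y(s) = 4 (y(s) = (-2)² = 4)
k = 150 (k = 2 - 1*(-148) = 2 + 148 = 150)
T = 9216 (T = (4 + 92)² = 96² = 9216)
1/(T + r(k)) = 1/(9216 + 150) = 1/9366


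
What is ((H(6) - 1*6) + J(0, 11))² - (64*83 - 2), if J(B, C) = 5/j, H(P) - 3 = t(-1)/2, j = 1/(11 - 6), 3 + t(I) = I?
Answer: -4910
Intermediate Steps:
t(I) = -3 + I
j = ⅕ (j = 1/5 = ⅕ ≈ 0.20000)
H(P) = 1 (H(P) = 3 + (-3 - 1)/2 = 3 - 4*½ = 3 - 2 = 1)
J(B, C) = 25 (J(B, C) = 5/(⅕) = 5*5 = 25)
((H(6) - 1*6) + J(0, 11))² - (64*83 - 2) = ((1 - 1*6) + 25)² - (64*83 - 2) = ((1 - 6) + 25)² - (5312 - 2) = (-5 + 25)² - 1*5310 = 20² - 5310 = 400 - 5310 = -4910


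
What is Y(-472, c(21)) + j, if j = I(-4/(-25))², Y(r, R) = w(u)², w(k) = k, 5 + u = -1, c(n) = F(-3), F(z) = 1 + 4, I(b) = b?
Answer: 22516/625 ≈ 36.026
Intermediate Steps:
F(z) = 5
c(n) = 5
u = -6 (u = -5 - 1 = -6)
Y(r, R) = 36 (Y(r, R) = (-6)² = 36)
j = 16/625 (j = (-4/(-25))² = (-4*(-1/25))² = (4/25)² = 16/625 ≈ 0.025600)
Y(-472, c(21)) + j = 36 + 16/625 = 22516/625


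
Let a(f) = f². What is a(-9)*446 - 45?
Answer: 36081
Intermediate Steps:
a(-9)*446 - 45 = (-9)²*446 - 45 = 81*446 - 45 = 36126 - 45 = 36081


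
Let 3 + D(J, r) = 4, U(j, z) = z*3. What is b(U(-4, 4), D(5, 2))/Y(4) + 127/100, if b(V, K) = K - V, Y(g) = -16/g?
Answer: 201/50 ≈ 4.0200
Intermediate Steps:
U(j, z) = 3*z
D(J, r) = 1 (D(J, r) = -3 + 4 = 1)
b(U(-4, 4), D(5, 2))/Y(4) + 127/100 = (1 - 3*4)/((-16/4)) + 127/100 = (1 - 1*12)/((-16*¼)) + 127*(1/100) = (1 - 12)/(-4) + 127/100 = -11*(-¼) + 127/100 = 11/4 + 127/100 = 201/50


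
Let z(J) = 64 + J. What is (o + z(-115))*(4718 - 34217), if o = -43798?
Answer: 1293501651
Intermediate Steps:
(o + z(-115))*(4718 - 34217) = (-43798 + (64 - 115))*(4718 - 34217) = (-43798 - 51)*(-29499) = -43849*(-29499) = 1293501651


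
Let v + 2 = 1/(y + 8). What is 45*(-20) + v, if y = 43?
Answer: -46001/51 ≈ -901.98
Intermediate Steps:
v = -101/51 (v = -2 + 1/(43 + 8) = -2 + 1/51 = -101/51 ≈ -1.9804)
45*(-20) + v = 45*(-20) - 101/51 = -900 - 101/51 = -46001/51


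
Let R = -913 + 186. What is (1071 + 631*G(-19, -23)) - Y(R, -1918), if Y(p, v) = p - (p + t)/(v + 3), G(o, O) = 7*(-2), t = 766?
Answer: -13473979/1915 ≈ -7036.0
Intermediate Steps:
G(o, O) = -14
R = -727
Y(p, v) = p - (766 + p)/(3 + v) (Y(p, v) = p - (p + 766)/(v + 3) = p - (766 + p)/(3 + v))
(1071 + 631*G(-19, -23)) - Y(R, -1918) = (1071 + 631*(-14)) - (-766 + 2*(-727) - 727*(-1918))/(3 - 1918) = (1071 - 8834) - (-766 - 1454 + 1394386)/(-1915) = -7763 - (-1)*1392166/1915 = -7763 - 1*(-1392166/1915) = -7763 + 1392166/1915 = -13473979/1915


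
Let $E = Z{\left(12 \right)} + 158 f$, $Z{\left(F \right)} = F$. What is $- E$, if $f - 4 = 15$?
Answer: $-3014$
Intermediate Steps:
$f = 19$ ($f = 4 + 15 = 19$)
$E = 3014$ ($E = 12 + 158 \cdot 19 = 12 + 3002 = 3014$)
$- E = \left(-1\right) 3014 = -3014$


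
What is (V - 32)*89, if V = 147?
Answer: 10235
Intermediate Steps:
(V - 32)*89 = (147 - 32)*89 = 115*89 = 10235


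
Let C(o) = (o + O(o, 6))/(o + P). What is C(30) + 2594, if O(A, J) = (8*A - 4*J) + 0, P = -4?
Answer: 33845/13 ≈ 2603.5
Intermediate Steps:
O(A, J) = -4*J + 8*A (O(A, J) = (-4*J + 8*A) + 0 = -4*J + 8*A)
C(o) = (-24 + 9*o)/(-4 + o) (C(o) = (o + (-4*6 + 8*o))/(o - 4) = (o + (-24 + 8*o))/(-4 + o) = (-24 + 9*o)/(-4 + o))
C(30) + 2594 = 3*(-8 + 3*30)/(-4 + 30) + 2594 = 3*(-8 + 90)/26 + 2594 = 3*(1/26)*82 + 2594 = 123/13 + 2594 = 33845/13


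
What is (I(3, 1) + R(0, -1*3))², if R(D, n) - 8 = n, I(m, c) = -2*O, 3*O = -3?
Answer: 49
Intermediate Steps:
O = -1 (O = (⅓)*(-3) = -1)
I(m, c) = 2 (I(m, c) = -2*(-1) = 2)
R(D, n) = 8 + n
(I(3, 1) + R(0, -1*3))² = (2 + (8 - 1*3))² = (2 + (8 - 3))² = (2 + 5)² = 7² = 49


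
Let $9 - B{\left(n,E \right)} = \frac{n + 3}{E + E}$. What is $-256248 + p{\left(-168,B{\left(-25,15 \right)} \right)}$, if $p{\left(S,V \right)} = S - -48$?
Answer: $-256368$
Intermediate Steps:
$B{\left(n,E \right)} = 9 - \frac{3 + n}{2 E}$ ($B{\left(n,E \right)} = 9 - \frac{n + 3}{E + E} = 9 - \frac{3 + n}{2 E}$)
$p{\left(S,V \right)} = 48 + S$ ($p{\left(S,V \right)} = S + 48 = 48 + S$)
$-256248 + p{\left(-168,B{\left(-25,15 \right)} \right)} = -256248 + \left(48 - 168\right) = -256248 - 120 = -256368$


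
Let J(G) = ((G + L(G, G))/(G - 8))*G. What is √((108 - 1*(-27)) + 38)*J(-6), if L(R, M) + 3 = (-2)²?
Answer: -15*√173/7 ≈ -28.185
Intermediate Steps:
L(R, M) = 1 (L(R, M) = -3 + (-2)² = -3 + 4 = 1)
J(G) = G*(1 + G)/(-8 + G) (J(G) = ((G + 1)/(G - 8))*G = ((1 + G)/(-8 + G))*G = G*(1 + G)/(-8 + G))
√((108 - 1*(-27)) + 38)*J(-6) = √((108 - 1*(-27)) + 38)*(-6*(1 - 6)/(-8 - 6)) = √((108 + 27) + 38)*(-6*(-5)/(-14)) = √(135 + 38)*(-6*(-1/14)*(-5)) = √173*(-15/7) = -15*√173/7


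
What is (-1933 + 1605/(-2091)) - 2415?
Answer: -3031091/697 ≈ -4348.8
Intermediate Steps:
(-1933 + 1605/(-2091)) - 2415 = (-1933 + 1605*(-1/2091)) - 2415 = (-1933 - 535/697) - 2415 = -1347836/697 - 2415 = -3031091/697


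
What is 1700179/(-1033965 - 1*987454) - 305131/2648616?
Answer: -5119918903153/5353962706104 ≈ -0.95629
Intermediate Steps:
1700179/(-1033965 - 1*987454) - 305131/2648616 = 1700179/(-1033965 - 987454) - 305131*1/2648616 = 1700179/(-2021419) - 305131/2648616 = 1700179*(-1/2021419) - 305131/2648616 = -1700179/2021419 - 305131/2648616 = -5119918903153/5353962706104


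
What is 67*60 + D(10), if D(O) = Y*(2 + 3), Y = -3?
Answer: 4005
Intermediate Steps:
D(O) = -15 (D(O) = -3*(2 + 3) = -3*5 = -15)
67*60 + D(10) = 67*60 - 15 = 4020 - 15 = 4005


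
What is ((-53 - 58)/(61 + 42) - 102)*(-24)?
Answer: 254808/103 ≈ 2473.9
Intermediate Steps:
((-53 - 58)/(61 + 42) - 102)*(-24) = (-111/103 - 102)*(-24) = -10617/103*(-24) = 254808/103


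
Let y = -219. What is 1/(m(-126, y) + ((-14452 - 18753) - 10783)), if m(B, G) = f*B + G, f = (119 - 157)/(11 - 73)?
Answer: -31/1372811 ≈ -2.2581e-5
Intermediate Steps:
f = 19/31 (f = -38/(-62) = -38*(-1/62) = 19/31 ≈ 0.61290)
m(B, G) = G + 19*B/31 (m(B, G) = 19*B/31 + G = G + 19*B/31)
1/(m(-126, y) + ((-14452 - 18753) - 10783)) = 1/((-219 + (19/31)*(-126)) + ((-14452 - 18753) - 10783)) = 1/((-219 - 2394/31) + (-33205 - 10783)) = 1/(-9183/31 - 43988) = 1/(-1372811/31) = -31/1372811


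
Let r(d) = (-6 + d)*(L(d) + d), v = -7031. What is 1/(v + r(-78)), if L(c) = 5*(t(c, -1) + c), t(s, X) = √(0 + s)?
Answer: 32281/1055822161 + 420*I*√78/1055822161 ≈ 3.0574e-5 + 3.5132e-6*I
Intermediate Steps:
t(s, X) = √s
L(c) = 5*c + 5*√c (L(c) = 5*(√c + c) = 5*(c + √c) = 5*c + 5*√c)
r(d) = (-6 + d)*(5*√d + 6*d) (r(d) = (-6 + d)*((5*d + 5*√d) + d) = (-6 + d)*(5*√d + 6*d))
1/(v + r(-78)) = 1/(-7031 + (-36*(-78) - 30*I*√78 + 5*(-78)^(3/2) + 6*(-78)²)) = 1/(-7031 + (2808 - 30*I*√78 + 5*(-78*I*√78) + 6*6084)) = 1/(-7031 + (2808 - 30*I*√78 - 390*I*√78 + 36504)) = 1/(-7031 + (39312 - 420*I*√78)) = 1/(32281 - 420*I*√78)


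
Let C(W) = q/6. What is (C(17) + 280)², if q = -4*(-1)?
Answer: 708964/9 ≈ 78774.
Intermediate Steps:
q = 4
C(W) = ⅔ (C(W) = 4/6 = 4*(⅙) = ⅔)
(C(17) + 280)² = (⅔ + 280)² = (842/3)² = 708964/9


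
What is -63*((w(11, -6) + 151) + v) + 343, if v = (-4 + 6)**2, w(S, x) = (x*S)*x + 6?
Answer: -34748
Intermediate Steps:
w(S, x) = 6 + S*x**2 (w(S, x) = (S*x)*x + 6 = S*x**2 + 6 = 6 + S*x**2)
v = 4 (v = 2**2 = 4)
-63*((w(11, -6) + 151) + v) + 343 = -63*(((6 + 11*(-6)**2) + 151) + 4) + 343 = -63*(((6 + 11*36) + 151) + 4) + 343 = -63*(((6 + 396) + 151) + 4) + 343 = -63*((402 + 151) + 4) + 343 = -63*(553 + 4) + 343 = -63*557 + 343 = -35091 + 343 = -34748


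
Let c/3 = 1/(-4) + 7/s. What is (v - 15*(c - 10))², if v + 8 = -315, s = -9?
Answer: 257049/16 ≈ 16066.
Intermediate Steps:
v = -323 (v = -8 - 315 = -323)
c = -37/12 (c = 3*(1/(-4) + 7/(-9)) = 3*(1*(-¼) + 7*(-⅑)) = 3*(-¼ - 7/9) = 3*(-37/36) = -37/12 ≈ -3.0833)
(v - 15*(c - 10))² = (-323 - 15*(-37/12 - 10))² = (-323 - 15*(-157/12))² = (-323 + 785/4)² = (-507/4)² = 257049/16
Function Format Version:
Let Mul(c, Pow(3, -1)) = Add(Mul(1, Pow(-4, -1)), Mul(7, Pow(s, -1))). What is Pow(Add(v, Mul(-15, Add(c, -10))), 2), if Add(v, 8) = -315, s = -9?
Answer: Rational(257049, 16) ≈ 16066.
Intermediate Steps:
v = -323 (v = Add(-8, -315) = -323)
c = Rational(-37, 12) (c = Mul(3, Add(Mul(1, Pow(-4, -1)), Mul(7, Pow(-9, -1)))) = Mul(3, Add(Mul(1, Rational(-1, 4)), Mul(7, Rational(-1, 9)))) = Mul(3, Add(Rational(-1, 4), Rational(-7, 9))) = Mul(3, Rational(-37, 36)) = Rational(-37, 12) ≈ -3.0833)
Pow(Add(v, Mul(-15, Add(c, -10))), 2) = Pow(Add(-323, Mul(-15, Add(Rational(-37, 12), -10))), 2) = Pow(Add(-323, Mul(-15, Rational(-157, 12))), 2) = Pow(Add(-323, Rational(785, 4)), 2) = Pow(Rational(-507, 4), 2) = Rational(257049, 16)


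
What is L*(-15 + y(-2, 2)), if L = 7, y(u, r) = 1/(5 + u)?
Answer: -308/3 ≈ -102.67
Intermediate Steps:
L*(-15 + y(-2, 2)) = 7*(-15 + 1/(5 - 2)) = 7*(-15 + 1/3) = 7*(-15 + ⅓) = 7*(-44/3) = -308/3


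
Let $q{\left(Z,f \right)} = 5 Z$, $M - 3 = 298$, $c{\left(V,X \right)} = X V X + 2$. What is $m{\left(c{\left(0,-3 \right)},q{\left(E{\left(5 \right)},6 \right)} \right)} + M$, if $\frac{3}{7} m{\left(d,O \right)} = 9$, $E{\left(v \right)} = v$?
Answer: $322$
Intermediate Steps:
$c{\left(V,X \right)} = 2 + V X^{2}$ ($c{\left(V,X \right)} = V X X + 2 = V X^{2} + 2 = 2 + V X^{2}$)
$M = 301$ ($M = 3 + 298 = 301$)
$m{\left(d,O \right)} = 21$ ($m{\left(d,O \right)} = \frac{7}{3} \cdot 9 = 21$)
$m{\left(c{\left(0,-3 \right)},q{\left(E{\left(5 \right)},6 \right)} \right)} + M = 21 + 301 = 322$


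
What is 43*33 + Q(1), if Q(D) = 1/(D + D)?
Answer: 2839/2 ≈ 1419.5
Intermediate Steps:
Q(D) = 1/(2*D)
43*33 + Q(1) = 43*33 + (½)/1 = 1419 + (½)*1 = 1419 + ½ = 2839/2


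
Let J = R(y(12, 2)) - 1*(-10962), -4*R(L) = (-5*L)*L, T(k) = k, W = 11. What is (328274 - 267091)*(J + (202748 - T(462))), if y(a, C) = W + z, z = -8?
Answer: 52191362771/4 ≈ 1.3048e+10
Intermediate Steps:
y(a, C) = 3 (y(a, C) = 11 - 8 = 3)
R(L) = 5*L²/4 (R(L) = -(-5*L)*L/4 = -(-5)*L²/4 = 5*L²/4)
J = 43893/4 (J = (5/4)*3² - 1*(-10962) = (5/4)*9 + 10962 = 45/4 + 10962 = 43893/4 ≈ 10973.)
(328274 - 267091)*(J + (202748 - T(462))) = (328274 - 267091)*(43893/4 + (202748 - 1*462)) = 61183*(43893/4 + (202748 - 462)) = 61183*(43893/4 + 202286) = 61183*(853037/4) = 52191362771/4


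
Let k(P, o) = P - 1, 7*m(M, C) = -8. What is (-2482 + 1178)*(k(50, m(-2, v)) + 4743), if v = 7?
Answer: -6248768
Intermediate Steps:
m(M, C) = -8/7 (m(M, C) = (⅐)*(-8) = -8/7)
k(P, o) = -1 + P
(-2482 + 1178)*(k(50, m(-2, v)) + 4743) = (-2482 + 1178)*((-1 + 50) + 4743) = -1304*(49 + 4743) = -1304*4792 = -6248768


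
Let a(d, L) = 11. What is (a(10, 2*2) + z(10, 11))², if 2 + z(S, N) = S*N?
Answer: 14161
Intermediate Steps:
z(S, N) = -2 + N*S (z(S, N) = -2 + S*N = -2 + N*S)
(a(10, 2*2) + z(10, 11))² = (11 + (-2 + 11*10))² = (11 + (-2 + 110))² = (11 + 108)² = 119² = 14161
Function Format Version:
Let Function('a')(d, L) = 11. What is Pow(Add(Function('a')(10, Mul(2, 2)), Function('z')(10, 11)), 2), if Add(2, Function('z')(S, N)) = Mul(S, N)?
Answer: 14161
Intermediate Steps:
Function('z')(S, N) = Add(-2, Mul(N, S)) (Function('z')(S, N) = Add(-2, Mul(S, N)) = Add(-2, Mul(N, S)))
Pow(Add(Function('a')(10, Mul(2, 2)), Function('z')(10, 11)), 2) = Pow(Add(11, Add(-2, Mul(11, 10))), 2) = Pow(Add(11, Add(-2, 110)), 2) = Pow(Add(11, 108), 2) = Pow(119, 2) = 14161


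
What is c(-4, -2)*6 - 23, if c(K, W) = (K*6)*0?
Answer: -23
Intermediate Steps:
c(K, W) = 0 (c(K, W) = (6*K)*0 = 0)
c(-4, -2)*6 - 23 = 0*6 - 23 = 0 - 23 = -23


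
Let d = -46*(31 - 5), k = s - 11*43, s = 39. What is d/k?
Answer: 598/217 ≈ 2.7558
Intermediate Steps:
k = -434 (k = 39 - 11*43 = 39 - 473 = -434)
d = -1196 (d = -46*26 = -1196)
d/k = -1196/(-434) = -1196*(-1/434) = 598/217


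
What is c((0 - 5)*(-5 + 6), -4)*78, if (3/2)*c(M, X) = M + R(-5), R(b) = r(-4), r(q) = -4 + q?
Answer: -676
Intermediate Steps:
R(b) = -8 (R(b) = -4 - 4 = -8)
c(M, X) = -16/3 + 2*M/3 (c(M, X) = 2*(M - 8)/3 = 2*(-8 + M)/3 = -16/3 + 2*M/3)
c((0 - 5)*(-5 + 6), -4)*78 = (-16/3 + 2*((0 - 5)*(-5 + 6))/3)*78 = (-16/3 + 2*(-5*1)/3)*78 = (-16/3 + (⅔)*(-5))*78 = (-16/3 - 10/3)*78 = -26/3*78 = -676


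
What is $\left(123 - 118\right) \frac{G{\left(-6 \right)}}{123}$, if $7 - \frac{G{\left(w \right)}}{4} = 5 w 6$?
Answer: $\frac{3740}{123} \approx 30.406$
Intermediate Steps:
$G{\left(w \right)} = 28 - 120 w$ ($G{\left(w \right)} = 28 - 4 \cdot 5 w 6 = 28 - 4 \cdot 30 w = 28 - 120 w$)
$\left(123 - 118\right) \frac{G{\left(-6 \right)}}{123} = \left(123 - 118\right) \frac{28 - -720}{123} = 5 \left(28 + 720\right) \frac{1}{123} = 5 \cdot 748 \cdot \frac{1}{123} = 5 \cdot \frac{748}{123} = \frac{3740}{123}$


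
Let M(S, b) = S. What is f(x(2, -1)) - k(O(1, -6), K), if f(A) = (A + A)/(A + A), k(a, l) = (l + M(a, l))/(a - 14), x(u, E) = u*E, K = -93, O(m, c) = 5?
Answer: -79/9 ≈ -8.7778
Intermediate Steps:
x(u, E) = E*u
k(a, l) = (a + l)/(-14 + a) (k(a, l) = (l + a)/(a - 14) = (a + l)/(-14 + a))
f(A) = 1 (f(A) = (2*A)/((2*A)) = (2*A)*(1/(2*A)) = 1)
f(x(2, -1)) - k(O(1, -6), K) = 1 - (5 - 93)/(-14 + 5) = 1 - (-88)/(-9) = 1 - (-1)*(-88)/9 = 1 - 1*88/9 = 1 - 88/9 = -79/9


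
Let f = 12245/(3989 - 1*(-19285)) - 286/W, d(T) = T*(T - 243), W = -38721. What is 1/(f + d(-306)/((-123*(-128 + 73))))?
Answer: 677396403090/17183057794729 ≈ 0.039422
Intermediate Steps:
d(T) = T*(-243 + T)
f = 160265003/300397518 (f = 12245/(3989 - 1*(-19285)) - 286/(-38721) = 12245/(3989 + 19285) - 286*(-1/38721) = 12245/23274 + 286/38721 = 160265003/300397518 ≈ 0.53351)
1/(f + d(-306)/((-123*(-128 + 73)))) = 1/(160265003/300397518 + (-306*(-243 - 306))/((-123*(-128 + 73)))) = 1/(160265003/300397518 + (-306*(-549))/((-123*(-55)))) = 1/(160265003/300397518 + 167994/6765) = 1/(160265003/300397518 + 167994*(1/6765)) = 1/(160265003/300397518 + 55998/2255) = 1/(17183057794729/677396403090) = 677396403090/17183057794729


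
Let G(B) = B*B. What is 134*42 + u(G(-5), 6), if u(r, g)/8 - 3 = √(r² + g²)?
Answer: 5652 + 8*√661 ≈ 5857.7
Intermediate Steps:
G(B) = B²
u(r, g) = 24 + 8*√(g² + r²) (u(r, g) = 24 + 8*√(r² + g²) = 24 + 8*√(g² + r²))
134*42 + u(G(-5), 6) = 134*42 + (24 + 8*√(6² + ((-5)²)²)) = 5628 + (24 + 8*√(36 + 25²)) = 5628 + (24 + 8*√(36 + 625)) = 5628 + (24 + 8*√661) = 5652 + 8*√661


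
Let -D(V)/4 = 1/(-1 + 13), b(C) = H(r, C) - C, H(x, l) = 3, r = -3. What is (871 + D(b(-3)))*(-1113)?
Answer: -969052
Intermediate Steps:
b(C) = 3 - C
D(V) = -⅓ (D(V) = -4/(-1 + 13) = -4/12 = -4*1/12 = -⅓)
(871 + D(b(-3)))*(-1113) = (871 - ⅓)*(-1113) = (2612/3)*(-1113) = -969052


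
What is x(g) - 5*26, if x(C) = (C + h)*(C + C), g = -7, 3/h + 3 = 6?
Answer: -46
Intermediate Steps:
h = 1 (h = 3/(-3 + 6) = 3/3 = 3*(1/3) = 1)
x(C) = 2*C*(1 + C) (x(C) = (C + 1)*(C + C) = (1 + C)*(2*C) = 2*C*(1 + C))
x(g) - 5*26 = 2*(-7)*(1 - 7) - 5*26 = 2*(-7)*(-6) - 130 = 84 - 130 = -46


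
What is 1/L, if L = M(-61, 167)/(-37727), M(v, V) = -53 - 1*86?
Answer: 37727/139 ≈ 271.42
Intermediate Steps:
M(v, V) = -139 (M(v, V) = -53 - 86 = -139)
L = 139/37727 (L = -139/(-37727) = -139*(-1/37727) = 139/37727 ≈ 0.0036844)
1/L = 1/(139/37727) = 37727/139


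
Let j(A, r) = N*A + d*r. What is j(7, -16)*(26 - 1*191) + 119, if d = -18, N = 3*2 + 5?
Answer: -60106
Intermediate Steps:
N = 11 (N = 6 + 5 = 11)
j(A, r) = -18*r + 11*A (j(A, r) = 11*A - 18*r = -18*r + 11*A)
j(7, -16)*(26 - 1*191) + 119 = (-18*(-16) + 11*7)*(26 - 1*191) + 119 = (288 + 77)*(26 - 191) + 119 = 365*(-165) + 119 = -60225 + 119 = -60106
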